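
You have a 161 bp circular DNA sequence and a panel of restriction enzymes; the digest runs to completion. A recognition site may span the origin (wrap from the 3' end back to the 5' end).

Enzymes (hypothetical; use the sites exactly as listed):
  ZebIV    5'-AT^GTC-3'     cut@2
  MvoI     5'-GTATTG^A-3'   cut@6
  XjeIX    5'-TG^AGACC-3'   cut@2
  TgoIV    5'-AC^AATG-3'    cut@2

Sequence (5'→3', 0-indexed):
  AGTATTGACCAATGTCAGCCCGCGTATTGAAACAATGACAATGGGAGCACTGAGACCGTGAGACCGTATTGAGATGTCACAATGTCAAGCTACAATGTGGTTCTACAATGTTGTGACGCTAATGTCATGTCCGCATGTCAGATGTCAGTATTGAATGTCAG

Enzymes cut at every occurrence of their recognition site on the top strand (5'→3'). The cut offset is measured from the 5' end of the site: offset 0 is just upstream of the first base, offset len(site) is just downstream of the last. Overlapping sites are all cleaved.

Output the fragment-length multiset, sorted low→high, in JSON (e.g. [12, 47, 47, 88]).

[3,3,4,4,5,5,6,6,7,8,8,10,10,11,12,13,13,16,17]

Site scan:
  ZebIV ATGTC/2: at [11, 73, 81, 121, 126, 134, 141, 154] ⇒ [13, 75, 83, 123, 128, 136, 143, 156]
  MvoI GTATTGA/6: at [1, 23, 65, 147] ⇒ [7, 29, 71, 153]
  XjeIX TGAGACC/2: at [50, 58] ⇒ [52, 60]
  TgoIV ACAATG/2: at [31, 37, 78, 91, 104] ⇒ [33, 39, 80, 93, 106]

Pooled cuts: [7, 13, 29, 33, 39, 52, 60, 71, 75, 80, 83, 93, 106, 123, 128, 136, 143, 153, 156]

Fragments:
  7→13: 6 bp
  13→29: 16 bp
  29→33: 4 bp
  33→39: 6 bp
  39→52: 13 bp
  52→60: 8 bp
  60→71: 11 bp
  71→75: 4 bp
  75→80: 5 bp
  80→83: 3 bp
  83→93: 10 bp
  93→106: 13 bp
  106→123: 17 bp
  123→128: 5 bp
  128→136: 8 bp
  136→143: 7 bp
  143→153: 10 bp
  153→156: 3 bp
  156→7 (wrap): 161-156+7 = 12 bp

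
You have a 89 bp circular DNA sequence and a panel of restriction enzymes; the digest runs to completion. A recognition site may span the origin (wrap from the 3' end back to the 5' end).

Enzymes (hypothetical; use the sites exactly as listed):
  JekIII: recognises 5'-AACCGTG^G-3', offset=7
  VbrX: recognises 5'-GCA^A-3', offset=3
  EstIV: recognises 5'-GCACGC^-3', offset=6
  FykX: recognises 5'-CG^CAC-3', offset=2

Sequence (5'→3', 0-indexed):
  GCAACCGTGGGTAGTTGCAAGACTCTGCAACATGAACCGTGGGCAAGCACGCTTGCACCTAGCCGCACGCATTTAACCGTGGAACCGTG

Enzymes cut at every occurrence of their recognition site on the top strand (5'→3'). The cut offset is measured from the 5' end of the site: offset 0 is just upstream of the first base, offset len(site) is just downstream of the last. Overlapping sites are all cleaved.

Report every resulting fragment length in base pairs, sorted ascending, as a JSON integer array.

Site scan:
  JekIII (AACCGTGG, off=7): starts [2, 34, 74, 82] → cuts [0, 9, 41, 81]
  VbrX (GCAA, off=3): starts [0, 16, 26, 42] → cuts [3, 19, 29, 45]
  EstIV (GCACGC, off=6): starts [46, 64] → cuts [52, 70]
  FykX (CGCAC, off=2): starts [63] → cuts [65]

Pooled cuts: [0, 3, 9, 19, 29, 41, 45, 52, 65, 70, 81]

Fragments:
  0→3: 3 bp
  3→9: 6 bp
  9→19: 10 bp
  19→29: 10 bp
  29→41: 12 bp
  41→45: 4 bp
  45→52: 7 bp
  52→65: 13 bp
  65→70: 5 bp
  70→81: 11 bp
  81→0 (wrap): 89-81+0 = 8 bp

[3,4,5,6,7,8,10,10,11,12,13]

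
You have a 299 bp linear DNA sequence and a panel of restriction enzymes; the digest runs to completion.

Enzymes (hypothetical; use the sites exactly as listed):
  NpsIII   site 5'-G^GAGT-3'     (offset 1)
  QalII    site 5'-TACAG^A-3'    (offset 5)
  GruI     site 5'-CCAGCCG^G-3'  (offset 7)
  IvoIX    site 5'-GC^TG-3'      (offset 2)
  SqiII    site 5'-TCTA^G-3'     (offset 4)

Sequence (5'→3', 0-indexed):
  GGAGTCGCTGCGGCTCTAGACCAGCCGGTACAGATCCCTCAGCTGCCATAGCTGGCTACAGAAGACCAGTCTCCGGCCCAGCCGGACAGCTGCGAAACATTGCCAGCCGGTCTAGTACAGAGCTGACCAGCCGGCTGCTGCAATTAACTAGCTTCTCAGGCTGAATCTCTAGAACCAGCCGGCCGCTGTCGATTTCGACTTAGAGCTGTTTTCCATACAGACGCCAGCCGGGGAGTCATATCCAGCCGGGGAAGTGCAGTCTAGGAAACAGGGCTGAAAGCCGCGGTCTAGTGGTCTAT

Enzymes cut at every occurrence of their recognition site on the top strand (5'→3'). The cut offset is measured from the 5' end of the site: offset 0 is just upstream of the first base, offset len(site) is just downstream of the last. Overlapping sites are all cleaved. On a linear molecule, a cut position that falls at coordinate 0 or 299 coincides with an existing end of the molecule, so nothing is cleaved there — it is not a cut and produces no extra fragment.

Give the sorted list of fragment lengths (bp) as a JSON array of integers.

[1,2,2,3,3,5,5,6,6,6,7,9,9,9,9,10,10,10,10,10,10,11,14,15,16,16,19,20,23,23]

Scan for sites:
  NpsIII (GGAGT, off=1): starts [0, 231] → cuts [1, 232]
  QalII (TACAGA, off=5): starts [28, 56, 115, 215] → cuts [33, 61, 120, 220]
  GruI (CCAGCCGG, off=7): starts [20, 77, 102, 126, 174, 223, 241] → cuts [27, 84, 109, 133, 181, 230, 248]
  IvoIX (GCTG, off=2): starts [6, 41, 50, 88, 121, 133, 136, 159, 184, 204, 272] → cuts [8, 43, 52, 90, 123, 135, 138, 161, 186, 206, 274]
  SqiII (TCTAG, off=4): starts [14, 110, 167, 259, 286] → cuts [18, 114, 171, 263, 290]

Pooled cuts: [1, 8, 18, 27, 33, 43, 52, 61, 84, 90, 109, 114, 120, 123, 133, 135, 138, 161, 171, 181, 186, 206, 220, 230, 232, 248, 263, 274, 290]

Fragments:
  [0,1): 1 bp
  [1,8): 7 bp
  [8,18): 10 bp
  [18,27): 9 bp
  [27,33): 6 bp
  [33,43): 10 bp
  [43,52): 9 bp
  [52,61): 9 bp
  [61,84): 23 bp
  [84,90): 6 bp
  [90,109): 19 bp
  [109,114): 5 bp
  [114,120): 6 bp
  [120,123): 3 bp
  [123,133): 10 bp
  [133,135): 2 bp
  [135,138): 3 bp
  [138,161): 23 bp
  [161,171): 10 bp
  [171,181): 10 bp
  [181,186): 5 bp
  [186,206): 20 bp
  [206,220): 14 bp
  [220,230): 10 bp
  [230,232): 2 bp
  [232,248): 16 bp
  [248,263): 15 bp
  [263,274): 11 bp
  [274,290): 16 bp
  [290,299): 9 bp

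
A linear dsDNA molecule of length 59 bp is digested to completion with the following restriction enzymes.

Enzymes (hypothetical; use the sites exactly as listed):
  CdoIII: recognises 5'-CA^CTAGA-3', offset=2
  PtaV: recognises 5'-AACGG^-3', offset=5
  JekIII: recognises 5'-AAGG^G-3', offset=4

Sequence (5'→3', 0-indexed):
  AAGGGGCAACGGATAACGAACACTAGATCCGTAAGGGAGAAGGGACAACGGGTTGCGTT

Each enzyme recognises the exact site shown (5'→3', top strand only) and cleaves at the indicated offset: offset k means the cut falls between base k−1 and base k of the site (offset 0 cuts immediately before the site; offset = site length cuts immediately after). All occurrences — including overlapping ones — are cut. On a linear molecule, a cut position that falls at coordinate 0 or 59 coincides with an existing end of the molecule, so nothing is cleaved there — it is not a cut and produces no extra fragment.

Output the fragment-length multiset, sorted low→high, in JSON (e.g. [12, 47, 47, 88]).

Site scan:
  CdoIII CACTAGA/2: at [20] ⇒ [22]
  PtaV AACGG/5: at [7, 46] ⇒ [12, 51]
  JekIII AAGGG/4: at [0, 32, 39] ⇒ [4, 36, 43]

Pooled cuts: [4, 12, 22, 36, 43, 51]

Fragment lengths:
  [0,4): 4 bp
  [4,12): 8 bp
  [12,22): 10 bp
  [22,36): 14 bp
  [36,43): 7 bp
  [43,51): 8 bp
  [51,59): 8 bp

[4,7,8,8,8,10,14]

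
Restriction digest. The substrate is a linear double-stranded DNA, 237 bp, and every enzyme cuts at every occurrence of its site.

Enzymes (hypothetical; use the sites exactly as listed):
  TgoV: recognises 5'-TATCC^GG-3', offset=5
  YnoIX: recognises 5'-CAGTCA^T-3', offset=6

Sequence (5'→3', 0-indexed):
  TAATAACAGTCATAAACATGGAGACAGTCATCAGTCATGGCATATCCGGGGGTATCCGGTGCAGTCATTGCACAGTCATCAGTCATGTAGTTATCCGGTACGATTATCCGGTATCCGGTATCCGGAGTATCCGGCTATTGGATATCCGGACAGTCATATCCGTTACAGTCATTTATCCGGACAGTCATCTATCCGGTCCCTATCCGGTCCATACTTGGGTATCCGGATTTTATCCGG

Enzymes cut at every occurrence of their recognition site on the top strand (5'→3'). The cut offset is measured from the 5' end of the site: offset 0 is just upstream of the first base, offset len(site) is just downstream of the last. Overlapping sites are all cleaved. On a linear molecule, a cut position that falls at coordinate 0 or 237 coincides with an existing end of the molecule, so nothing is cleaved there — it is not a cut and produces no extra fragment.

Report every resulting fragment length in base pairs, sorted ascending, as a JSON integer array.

[2,7,7,7,7,7,7,9,9,9,10,10,10,11,11,11,11,12,13,15,15,18,19]

Per-enzyme occurrences:
  TgoV (TATCCGG, off=5): starts [42, 52, 91, 104, 111, 118, 127, 142, 173, 189, 200, 219, 230] → cuts [47, 57, 96, 109, 116, 123, 132, 147, 178, 194, 205, 224, 235]
  YnoIX (CAGTCAT, off=6): starts [6, 24, 31, 61, 72, 79, 150, 165, 181] → cuts [12, 30, 37, 67, 78, 85, 156, 171, 187]

Pooled cuts: [12, 30, 37, 47, 57, 67, 78, 85, 96, 109, 116, 123, 132, 147, 156, 171, 178, 187, 194, 205, 224, 235]

Fragment lengths:
  [0,12): 12 bp
  [12,30): 18 bp
  [30,37): 7 bp
  [37,47): 10 bp
  [47,57): 10 bp
  [57,67): 10 bp
  [67,78): 11 bp
  [78,85): 7 bp
  [85,96): 11 bp
  [96,109): 13 bp
  [109,116): 7 bp
  [116,123): 7 bp
  [123,132): 9 bp
  [132,147): 15 bp
  [147,156): 9 bp
  [156,171): 15 bp
  [171,178): 7 bp
  [178,187): 9 bp
  [187,194): 7 bp
  [194,205): 11 bp
  [205,224): 19 bp
  [224,235): 11 bp
  [235,237): 2 bp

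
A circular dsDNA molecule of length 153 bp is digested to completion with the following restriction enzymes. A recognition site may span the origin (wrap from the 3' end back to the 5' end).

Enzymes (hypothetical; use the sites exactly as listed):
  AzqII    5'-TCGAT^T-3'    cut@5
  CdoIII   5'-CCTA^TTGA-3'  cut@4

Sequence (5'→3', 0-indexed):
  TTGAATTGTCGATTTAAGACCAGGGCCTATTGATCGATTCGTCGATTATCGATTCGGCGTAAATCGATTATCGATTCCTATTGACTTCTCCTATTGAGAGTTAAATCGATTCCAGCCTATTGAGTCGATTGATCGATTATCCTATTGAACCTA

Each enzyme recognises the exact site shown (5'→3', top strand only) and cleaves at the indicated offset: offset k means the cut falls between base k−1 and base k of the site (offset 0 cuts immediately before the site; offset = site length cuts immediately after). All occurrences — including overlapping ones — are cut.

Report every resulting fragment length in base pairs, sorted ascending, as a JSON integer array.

Site scan:
  AzqII TCGATT/5: at [8, 33, 41, 48, 63, 70, 105, 124, 132] ⇒ [13, 38, 46, 53, 68, 75, 110, 129, 137]
  CdoIII CCTATTGA/4: at [25, 76, 89, 115, 140, 149] ⇒ [0, 29, 80, 93, 119, 144]

All cut coordinates (distinct, sorted): [0, 13, 29, 38, 46, 53, 68, 75, 80, 93, 110, 119, 129, 137, 144]

Fragments:
  0→13: 13 bp
  13→29: 16 bp
  29→38: 9 bp
  38→46: 8 bp
  46→53: 7 bp
  53→68: 15 bp
  68→75: 7 bp
  75→80: 5 bp
  80→93: 13 bp
  93→110: 17 bp
  110→119: 9 bp
  119→129: 10 bp
  129→137: 8 bp
  137→144: 7 bp
  144→0 (wrap): 153-144+0 = 9 bp

[5,7,7,7,8,8,9,9,9,10,13,13,15,16,17]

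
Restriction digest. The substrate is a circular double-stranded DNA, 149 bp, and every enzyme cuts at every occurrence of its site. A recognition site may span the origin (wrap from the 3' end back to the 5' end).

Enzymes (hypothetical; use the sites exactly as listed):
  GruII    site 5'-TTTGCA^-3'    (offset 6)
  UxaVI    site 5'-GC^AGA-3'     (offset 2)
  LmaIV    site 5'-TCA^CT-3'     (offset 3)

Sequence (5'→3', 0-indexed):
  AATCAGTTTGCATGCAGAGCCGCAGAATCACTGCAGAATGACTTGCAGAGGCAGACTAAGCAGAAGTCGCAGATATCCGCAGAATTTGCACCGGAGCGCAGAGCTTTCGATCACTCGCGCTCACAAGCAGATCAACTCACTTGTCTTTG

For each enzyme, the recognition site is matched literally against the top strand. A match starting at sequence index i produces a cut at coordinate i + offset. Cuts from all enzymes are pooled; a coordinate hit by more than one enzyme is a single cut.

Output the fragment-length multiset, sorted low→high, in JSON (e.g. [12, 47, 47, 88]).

Scan for sites:
  GruII (TTTGCA, off=6): starts [6, 84] → cuts [12, 90]
  UxaVI (GCAGA, off=2): starts [13, 21, 32, 44, 50, 59, 68, 78, 97, 126] → cuts [15, 23, 34, 46, 52, 61, 70, 80, 99, 128]
  LmaIV (TCACT, off=3): starts [27, 110, 136] → cuts [30, 113, 139]

All cut coordinates (distinct, sorted): [12, 15, 23, 30, 34, 46, 52, 61, 70, 80, 90, 99, 113, 128, 139]

Fragment lengths:
  12→15: 3 bp
  15→23: 8 bp
  23→30: 7 bp
  30→34: 4 bp
  34→46: 12 bp
  46→52: 6 bp
  52→61: 9 bp
  61→70: 9 bp
  70→80: 10 bp
  80→90: 10 bp
  90→99: 9 bp
  99→113: 14 bp
  113→128: 15 bp
  128→139: 11 bp
  139→12 (wrap): 149-139+12 = 22 bp

[3,4,6,7,8,9,9,9,10,10,11,12,14,15,22]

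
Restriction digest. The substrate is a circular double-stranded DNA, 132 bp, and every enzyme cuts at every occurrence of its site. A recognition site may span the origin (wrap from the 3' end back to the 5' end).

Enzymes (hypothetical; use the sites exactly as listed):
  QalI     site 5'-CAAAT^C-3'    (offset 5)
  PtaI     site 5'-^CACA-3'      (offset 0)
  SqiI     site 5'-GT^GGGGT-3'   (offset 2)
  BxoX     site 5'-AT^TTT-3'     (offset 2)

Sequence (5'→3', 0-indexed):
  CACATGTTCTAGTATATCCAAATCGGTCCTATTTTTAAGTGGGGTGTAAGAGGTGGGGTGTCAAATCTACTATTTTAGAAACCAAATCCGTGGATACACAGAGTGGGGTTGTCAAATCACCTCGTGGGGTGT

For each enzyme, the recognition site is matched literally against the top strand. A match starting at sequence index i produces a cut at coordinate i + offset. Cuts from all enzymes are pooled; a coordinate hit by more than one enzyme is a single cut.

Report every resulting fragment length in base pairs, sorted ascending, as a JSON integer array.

Site scan:
  QalI CAAATC/5: at [18, 61, 82, 112] ⇒ [23, 66, 87, 117]
  PtaI CACA/0: at [0, 96] ⇒ [0, 96]
  SqiI GTGGGGT/2: at [38, 52, 102, 123] ⇒ [40, 54, 104, 125]
  BxoX ATTTT/2: at [30, 71] ⇒ [32, 73]

All cut coordinates (distinct, sorted): [0, 23, 32, 40, 54, 66, 73, 87, 96, 104, 117, 125]

Fragment lengths:
  0→23: 23 bp
  23→32: 9 bp
  32→40: 8 bp
  40→54: 14 bp
  54→66: 12 bp
  66→73: 7 bp
  73→87: 14 bp
  87→96: 9 bp
  96→104: 8 bp
  104→117: 13 bp
  117→125: 8 bp
  125→0 (wrap): 132-125+0 = 7 bp

[7,7,8,8,8,9,9,12,13,14,14,23]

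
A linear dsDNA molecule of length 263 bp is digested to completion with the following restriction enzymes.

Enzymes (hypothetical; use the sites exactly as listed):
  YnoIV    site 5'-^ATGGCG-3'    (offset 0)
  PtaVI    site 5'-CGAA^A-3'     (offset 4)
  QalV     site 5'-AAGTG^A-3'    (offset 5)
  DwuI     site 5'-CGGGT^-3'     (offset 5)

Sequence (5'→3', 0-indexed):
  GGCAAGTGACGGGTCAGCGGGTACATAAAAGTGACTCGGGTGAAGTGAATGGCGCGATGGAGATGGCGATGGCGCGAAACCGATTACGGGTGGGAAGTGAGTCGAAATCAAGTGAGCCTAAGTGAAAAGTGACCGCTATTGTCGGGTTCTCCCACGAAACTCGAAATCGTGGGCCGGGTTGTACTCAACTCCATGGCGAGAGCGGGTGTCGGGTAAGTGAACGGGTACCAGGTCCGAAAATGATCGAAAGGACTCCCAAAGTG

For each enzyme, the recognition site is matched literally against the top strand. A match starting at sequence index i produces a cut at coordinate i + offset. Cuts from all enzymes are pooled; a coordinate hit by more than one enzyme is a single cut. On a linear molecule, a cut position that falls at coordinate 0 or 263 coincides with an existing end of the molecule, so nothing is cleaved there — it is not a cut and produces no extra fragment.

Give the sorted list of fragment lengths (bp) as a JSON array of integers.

[1,5,6,6,6,7,7,7,7,7,8,8,8,8,8,10,10,10,11,11,12,13,13,14,14,15,15,16]

Scan for sites:
  YnoIV ATGGCG/0: at [48, 62, 68, 192] ⇒ [48, 62, 68, 192]
  PtaVI CGAAA/4: at [74, 102, 154, 161, 234, 244] ⇒ [78, 106, 158, 165, 238, 248]
  QalV AAGTGA/5: at [3, 28, 42, 94, 109, 119, 126, 214] ⇒ [8, 33, 47, 99, 114, 124, 131, 219]
  DwuI CGGGT/5: at [9, 17, 36, 86, 142, 174, 202, 209, 221] ⇒ [14, 22, 41, 91, 147, 179, 207, 214, 226]

All cut coordinates (distinct, sorted): [8, 14, 22, 33, 41, 47, 48, 62, 68, 78, 91, 99, 106, 114, 124, 131, 147, 158, 165, 179, 192, 207, 214, 219, 226, 238, 248]

Fragments:
  [0,8): 8 bp
  [8,14): 6 bp
  [14,22): 8 bp
  [22,33): 11 bp
  [33,41): 8 bp
  [41,47): 6 bp
  [47,48): 1 bp
  [48,62): 14 bp
  [62,68): 6 bp
  [68,78): 10 bp
  [78,91): 13 bp
  [91,99): 8 bp
  [99,106): 7 bp
  [106,114): 8 bp
  [114,124): 10 bp
  [124,131): 7 bp
  [131,147): 16 bp
  [147,158): 11 bp
  [158,165): 7 bp
  [165,179): 14 bp
  [179,192): 13 bp
  [192,207): 15 bp
  [207,214): 7 bp
  [214,219): 5 bp
  [219,226): 7 bp
  [226,238): 12 bp
  [238,248): 10 bp
  [248,263): 15 bp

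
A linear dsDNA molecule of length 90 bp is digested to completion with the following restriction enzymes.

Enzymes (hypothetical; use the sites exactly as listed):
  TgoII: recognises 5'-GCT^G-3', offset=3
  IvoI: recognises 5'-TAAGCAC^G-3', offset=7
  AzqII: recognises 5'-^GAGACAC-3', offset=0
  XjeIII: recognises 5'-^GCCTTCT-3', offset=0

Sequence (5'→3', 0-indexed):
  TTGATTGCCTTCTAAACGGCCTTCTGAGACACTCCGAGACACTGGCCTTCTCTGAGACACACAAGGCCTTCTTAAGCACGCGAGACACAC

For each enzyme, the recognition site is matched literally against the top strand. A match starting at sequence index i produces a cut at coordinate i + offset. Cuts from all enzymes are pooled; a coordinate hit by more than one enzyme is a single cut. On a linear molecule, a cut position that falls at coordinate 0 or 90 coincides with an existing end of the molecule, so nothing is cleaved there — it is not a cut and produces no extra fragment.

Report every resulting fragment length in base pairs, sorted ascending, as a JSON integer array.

[2,6,7,9,9,9,10,12,12,14]

Site scan:
  TgoII (GCTG, off=3): no sites
  IvoI TAAGCACG/7: at [72] ⇒ [79]
  AzqII GAGACAC/0: at [25, 35, 53, 81] ⇒ [25, 35, 53, 81]
  XjeIII GCCTTCT/0: at [6, 18, 44, 65] ⇒ [6, 18, 44, 65]

Pooled cuts: [6, 18, 25, 35, 44, 53, 65, 79, 81]

Fragment lengths:
  [0,6): 6 bp
  [6,18): 12 bp
  [18,25): 7 bp
  [25,35): 10 bp
  [35,44): 9 bp
  [44,53): 9 bp
  [53,65): 12 bp
  [65,79): 14 bp
  [79,81): 2 bp
  [81,90): 9 bp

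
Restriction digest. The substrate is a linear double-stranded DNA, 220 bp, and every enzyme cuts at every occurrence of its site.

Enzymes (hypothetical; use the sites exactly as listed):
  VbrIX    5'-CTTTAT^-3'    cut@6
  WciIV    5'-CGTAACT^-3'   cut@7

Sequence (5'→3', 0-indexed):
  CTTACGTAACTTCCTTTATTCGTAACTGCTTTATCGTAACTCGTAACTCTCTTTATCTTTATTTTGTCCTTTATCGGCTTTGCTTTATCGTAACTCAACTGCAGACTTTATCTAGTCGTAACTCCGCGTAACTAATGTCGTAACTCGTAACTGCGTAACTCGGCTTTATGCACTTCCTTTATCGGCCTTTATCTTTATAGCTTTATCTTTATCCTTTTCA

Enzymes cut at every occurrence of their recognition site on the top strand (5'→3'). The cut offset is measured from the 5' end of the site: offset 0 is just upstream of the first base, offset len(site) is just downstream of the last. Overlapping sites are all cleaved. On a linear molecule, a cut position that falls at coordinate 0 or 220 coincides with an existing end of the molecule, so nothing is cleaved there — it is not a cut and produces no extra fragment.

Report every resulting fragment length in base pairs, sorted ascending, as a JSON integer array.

Site scan:
  VbrIX (CTTTAT, off=6): starts [13, 28, 50, 56, 68, 82, 105, 163, 176, 186, 192, 200, 206] → cuts [19, 34, 56, 62, 74, 88, 111, 169, 182, 192, 198, 206, 212]
  WciIV (CGTAACT, off=7): starts [4, 20, 34, 41, 88, 116, 126, 138, 145, 153] → cuts [11, 27, 41, 48, 95, 123, 133, 145, 152, 160]

All cut coordinates (distinct, sorted): [11, 19, 27, 34, 41, 48, 56, 62, 74, 88, 95, 111, 123, 133, 145, 152, 160, 169, 182, 192, 198, 206, 212]

Fragment lengths:
  [0,11): 11 bp
  [11,19): 8 bp
  [19,27): 8 bp
  [27,34): 7 bp
  [34,41): 7 bp
  [41,48): 7 bp
  [48,56): 8 bp
  [56,62): 6 bp
  [62,74): 12 bp
  [74,88): 14 bp
  [88,95): 7 bp
  [95,111): 16 bp
  [111,123): 12 bp
  [123,133): 10 bp
  [133,145): 12 bp
  [145,152): 7 bp
  [152,160): 8 bp
  [160,169): 9 bp
  [169,182): 13 bp
  [182,192): 10 bp
  [192,198): 6 bp
  [198,206): 8 bp
  [206,212): 6 bp
  [212,220): 8 bp

[6,6,6,7,7,7,7,7,8,8,8,8,8,8,9,10,10,11,12,12,12,13,14,16]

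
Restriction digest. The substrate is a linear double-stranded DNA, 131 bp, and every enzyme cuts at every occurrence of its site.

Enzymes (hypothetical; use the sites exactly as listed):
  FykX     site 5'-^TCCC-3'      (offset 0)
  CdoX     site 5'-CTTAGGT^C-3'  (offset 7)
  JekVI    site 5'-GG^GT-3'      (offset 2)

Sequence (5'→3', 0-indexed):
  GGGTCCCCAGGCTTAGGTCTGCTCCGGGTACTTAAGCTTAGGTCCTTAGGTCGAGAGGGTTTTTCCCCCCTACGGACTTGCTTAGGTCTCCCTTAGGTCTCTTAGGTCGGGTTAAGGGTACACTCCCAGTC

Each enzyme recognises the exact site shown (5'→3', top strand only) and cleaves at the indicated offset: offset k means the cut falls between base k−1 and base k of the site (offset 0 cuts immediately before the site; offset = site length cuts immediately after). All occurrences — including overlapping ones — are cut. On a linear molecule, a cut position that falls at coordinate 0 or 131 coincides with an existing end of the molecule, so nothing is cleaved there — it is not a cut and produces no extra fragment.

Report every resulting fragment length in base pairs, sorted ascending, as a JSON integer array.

[1,1,2,3,5,6,7,7,8,8,9,9,10,15,16,24]

Per-enzyme occurrences:
  FykX TCCC/0: at [3, 63, 88, 123] ⇒ [3, 63, 88, 123]
  CdoX CTTAGGTC/7: at [11, 36, 44, 80, 91, 100] ⇒ [18, 43, 51, 87, 98, 107]
  JekVI GGGT/2: at [0, 25, 56, 108, 115] ⇒ [2, 27, 58, 110, 117]

All cut coordinates (distinct, sorted): [2, 3, 18, 27, 43, 51, 58, 63, 87, 88, 98, 107, 110, 117, 123]

Fragments:
  [0,2): 2 bp
  [2,3): 1 bp
  [3,18): 15 bp
  [18,27): 9 bp
  [27,43): 16 bp
  [43,51): 8 bp
  [51,58): 7 bp
  [58,63): 5 bp
  [63,87): 24 bp
  [87,88): 1 bp
  [88,98): 10 bp
  [98,107): 9 bp
  [107,110): 3 bp
  [110,117): 7 bp
  [117,123): 6 bp
  [123,131): 8 bp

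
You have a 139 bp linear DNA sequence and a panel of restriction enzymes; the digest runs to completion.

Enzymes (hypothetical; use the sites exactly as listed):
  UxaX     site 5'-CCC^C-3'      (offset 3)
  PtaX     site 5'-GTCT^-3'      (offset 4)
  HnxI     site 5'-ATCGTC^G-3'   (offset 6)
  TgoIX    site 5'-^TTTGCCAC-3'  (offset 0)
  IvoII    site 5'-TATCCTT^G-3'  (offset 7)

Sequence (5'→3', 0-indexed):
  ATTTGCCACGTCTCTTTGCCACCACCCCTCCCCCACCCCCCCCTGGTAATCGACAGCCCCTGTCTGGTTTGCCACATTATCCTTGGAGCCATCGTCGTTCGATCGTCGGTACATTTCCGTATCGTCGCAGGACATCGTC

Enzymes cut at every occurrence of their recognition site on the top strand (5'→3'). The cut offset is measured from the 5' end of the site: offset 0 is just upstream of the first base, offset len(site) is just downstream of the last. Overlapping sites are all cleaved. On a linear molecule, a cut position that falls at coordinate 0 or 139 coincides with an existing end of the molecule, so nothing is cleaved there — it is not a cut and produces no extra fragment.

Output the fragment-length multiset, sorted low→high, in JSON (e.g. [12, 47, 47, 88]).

Per-enzyme occurrences:
  UxaX (CCCC, off=3): starts [24, 29, 30, 35, 36, 37, 38, 39, 56] → cuts [27, 32, 33, 38, 39, 40, 41, 42, 59]
  PtaX (GTCT, off=4): starts [9, 61] → cuts [13, 65]
  HnxI (ATCGTCG, off=6): starts [90, 101, 120] → cuts [96, 107, 126]
  TgoIX (TTTGCCAC, off=0): starts [1, 14, 67] → cuts [1, 14, 67]
  IvoII (TATCCTTG, off=7): starts [77] → cuts [84]

Pooled cuts: [1, 13, 14, 27, 32, 33, 38, 39, 40, 41, 42, 59, 65, 67, 84, 96, 107, 126]

Fragments:
  [0,1): 1 bp
  [1,13): 12 bp
  [13,14): 1 bp
  [14,27): 13 bp
  [27,32): 5 bp
  [32,33): 1 bp
  [33,38): 5 bp
  [38,39): 1 bp
  [39,40): 1 bp
  [40,41): 1 bp
  [41,42): 1 bp
  [42,59): 17 bp
  [59,65): 6 bp
  [65,67): 2 bp
  [67,84): 17 bp
  [84,96): 12 bp
  [96,107): 11 bp
  [107,126): 19 bp
  [126,139): 13 bp

[1,1,1,1,1,1,1,2,5,5,6,11,12,12,13,13,17,17,19]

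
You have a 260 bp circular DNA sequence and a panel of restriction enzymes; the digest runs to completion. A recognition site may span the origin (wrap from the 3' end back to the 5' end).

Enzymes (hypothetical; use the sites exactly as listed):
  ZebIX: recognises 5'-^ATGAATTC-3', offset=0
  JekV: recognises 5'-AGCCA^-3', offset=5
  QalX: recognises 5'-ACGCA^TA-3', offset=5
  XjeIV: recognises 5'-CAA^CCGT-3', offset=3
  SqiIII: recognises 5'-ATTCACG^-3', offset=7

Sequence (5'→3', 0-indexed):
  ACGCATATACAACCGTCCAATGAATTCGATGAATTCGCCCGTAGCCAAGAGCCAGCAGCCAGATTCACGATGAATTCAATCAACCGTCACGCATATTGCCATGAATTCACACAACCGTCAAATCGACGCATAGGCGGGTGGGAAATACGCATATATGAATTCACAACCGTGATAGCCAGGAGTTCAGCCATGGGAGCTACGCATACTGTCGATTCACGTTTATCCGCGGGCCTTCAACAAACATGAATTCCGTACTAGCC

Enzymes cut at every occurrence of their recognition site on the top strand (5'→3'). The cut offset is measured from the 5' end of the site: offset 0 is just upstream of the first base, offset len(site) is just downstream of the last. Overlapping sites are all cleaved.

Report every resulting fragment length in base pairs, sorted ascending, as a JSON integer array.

[3,4,7,7,7,7,7,8,9,10,12,12,12,13,14,14,15,16,19,19,21,24]

Per-enzyme occurrences:
  ZebIX (ATGAATTC, off=0): starts [19, 28, 69, 100, 154, 242] → cuts [19, 28, 69, 100, 154, 242]
  JekV (AGCCA, off=5): starts [42, 49, 56, 173, 185, 256] → cuts [1, 47, 54, 61, 178, 190]
  QalX (ACGCATA, off=5): starts [0, 88, 125, 146, 198] → cuts [5, 93, 130, 151, 203]
  XjeIV (CAACCGT, off=3): starts [9, 80, 111, 163] → cuts [12, 83, 114, 166]
  SqiIII (ATTCACG, off=7): starts [62, 211] → cuts [69, 218]

Pooled cuts: [1, 5, 12, 19, 28, 47, 54, 61, 69, 83, 93, 100, 114, 130, 151, 154, 166, 178, 190, 203, 218, 242]

Fragment lengths:
  1→5: 4 bp
  5→12: 7 bp
  12→19: 7 bp
  19→28: 9 bp
  28→47: 19 bp
  47→54: 7 bp
  54→61: 7 bp
  61→69: 8 bp
  69→83: 14 bp
  83→93: 10 bp
  93→100: 7 bp
  100→114: 14 bp
  114→130: 16 bp
  130→151: 21 bp
  151→154: 3 bp
  154→166: 12 bp
  166→178: 12 bp
  178→190: 12 bp
  190→203: 13 bp
  203→218: 15 bp
  218→242: 24 bp
  242→1 (wrap): 260-242+1 = 19 bp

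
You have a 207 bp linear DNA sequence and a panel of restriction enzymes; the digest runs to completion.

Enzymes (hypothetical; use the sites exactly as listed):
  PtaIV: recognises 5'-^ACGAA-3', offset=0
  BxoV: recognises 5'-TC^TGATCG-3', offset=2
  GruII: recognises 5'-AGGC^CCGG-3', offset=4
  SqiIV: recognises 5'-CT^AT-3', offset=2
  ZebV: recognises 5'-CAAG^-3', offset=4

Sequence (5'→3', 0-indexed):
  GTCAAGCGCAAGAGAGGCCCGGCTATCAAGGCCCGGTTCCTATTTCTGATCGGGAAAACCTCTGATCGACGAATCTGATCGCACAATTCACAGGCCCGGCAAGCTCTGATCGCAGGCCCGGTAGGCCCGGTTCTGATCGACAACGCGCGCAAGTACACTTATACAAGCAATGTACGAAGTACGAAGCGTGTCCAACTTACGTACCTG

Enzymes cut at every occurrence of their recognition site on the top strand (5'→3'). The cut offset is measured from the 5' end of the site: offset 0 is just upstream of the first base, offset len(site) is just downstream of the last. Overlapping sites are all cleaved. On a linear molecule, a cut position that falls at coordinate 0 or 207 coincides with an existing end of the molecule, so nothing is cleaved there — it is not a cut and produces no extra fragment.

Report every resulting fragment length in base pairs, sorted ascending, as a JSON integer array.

[2,3,5,6,6,6,6,6,6,6,7,7,7,8,9,9,11,14,16,20,20,27]

Per-enzyme occurrences:
  PtaIV ACGAA/0: at [68, 173, 180] ⇒ [68, 173, 180]
  BxoV TCTGATCG/2: at [44, 60, 73, 104, 131] ⇒ [46, 62, 75, 106, 133]
  GruII AGGCCCGG/4: at [14, 28, 91, 113, 122] ⇒ [18, 32, 95, 117, 126]
  SqiIV CTAT/2: at [22, 39] ⇒ [24, 41]
  ZebV CAAG/4: at [2, 8, 26, 99, 149, 163] ⇒ [6, 12, 30, 103, 153, 167]

Pooled cuts: [6, 12, 18, 24, 30, 32, 41, 46, 62, 68, 75, 95, 103, 106, 117, 126, 133, 153, 167, 173, 180]

Fragments:
  [0,6): 6 bp
  [6,12): 6 bp
  [12,18): 6 bp
  [18,24): 6 bp
  [24,30): 6 bp
  [30,32): 2 bp
  [32,41): 9 bp
  [41,46): 5 bp
  [46,62): 16 bp
  [62,68): 6 bp
  [68,75): 7 bp
  [75,95): 20 bp
  [95,103): 8 bp
  [103,106): 3 bp
  [106,117): 11 bp
  [117,126): 9 bp
  [126,133): 7 bp
  [133,153): 20 bp
  [153,167): 14 bp
  [167,173): 6 bp
  [173,180): 7 bp
  [180,207): 27 bp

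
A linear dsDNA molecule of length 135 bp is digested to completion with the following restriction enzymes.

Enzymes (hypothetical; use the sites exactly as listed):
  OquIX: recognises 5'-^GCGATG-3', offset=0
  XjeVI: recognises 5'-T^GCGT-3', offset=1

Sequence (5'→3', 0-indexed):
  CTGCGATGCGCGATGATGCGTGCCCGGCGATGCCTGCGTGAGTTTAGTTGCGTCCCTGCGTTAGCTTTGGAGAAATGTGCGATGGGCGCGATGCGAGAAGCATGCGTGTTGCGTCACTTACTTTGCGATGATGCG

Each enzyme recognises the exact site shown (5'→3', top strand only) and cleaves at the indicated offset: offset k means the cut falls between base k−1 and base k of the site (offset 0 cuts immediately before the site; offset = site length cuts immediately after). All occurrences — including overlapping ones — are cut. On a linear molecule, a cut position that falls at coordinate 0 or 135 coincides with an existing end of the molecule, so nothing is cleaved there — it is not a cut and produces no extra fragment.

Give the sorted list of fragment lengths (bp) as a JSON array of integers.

[2,7,7,8,8,9,9,9,11,14,14,16,21]

Scan for sites:
  OquIX GCGATG/0: at [2, 9, 26, 78, 87, 124] ⇒ [2, 9, 26, 78, 87, 124]
  XjeVI TGCGT/1: at [16, 34, 48, 56, 102, 109] ⇒ [17, 35, 49, 57, 103, 110]

All cut coordinates (distinct, sorted): [2, 9, 17, 26, 35, 49, 57, 78, 87, 103, 110, 124]

Fragments:
  [0,2): 2 bp
  [2,9): 7 bp
  [9,17): 8 bp
  [17,26): 9 bp
  [26,35): 9 bp
  [35,49): 14 bp
  [49,57): 8 bp
  [57,78): 21 bp
  [78,87): 9 bp
  [87,103): 16 bp
  [103,110): 7 bp
  [110,124): 14 bp
  [124,135): 11 bp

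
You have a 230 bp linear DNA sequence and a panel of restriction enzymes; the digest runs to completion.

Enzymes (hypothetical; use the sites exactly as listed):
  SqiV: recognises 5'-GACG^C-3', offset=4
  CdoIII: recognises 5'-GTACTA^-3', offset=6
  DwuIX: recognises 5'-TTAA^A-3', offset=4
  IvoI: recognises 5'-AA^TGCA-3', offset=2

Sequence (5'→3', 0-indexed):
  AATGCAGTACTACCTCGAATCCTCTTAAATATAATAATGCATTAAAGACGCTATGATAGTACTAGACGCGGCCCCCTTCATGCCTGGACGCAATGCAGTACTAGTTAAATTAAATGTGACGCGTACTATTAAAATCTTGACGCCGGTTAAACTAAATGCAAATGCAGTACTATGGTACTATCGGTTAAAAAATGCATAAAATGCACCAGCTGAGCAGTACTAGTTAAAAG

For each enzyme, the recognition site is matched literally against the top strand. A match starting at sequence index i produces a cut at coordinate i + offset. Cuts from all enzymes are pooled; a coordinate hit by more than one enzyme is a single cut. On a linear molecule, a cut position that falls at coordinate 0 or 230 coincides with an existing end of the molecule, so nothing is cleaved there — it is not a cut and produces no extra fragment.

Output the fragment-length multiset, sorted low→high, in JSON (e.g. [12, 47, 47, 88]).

[2,3,3,4,4,4,5,5,5,5,6,6,7,8,8,8,8,8,9,9,10,10,10,10,14,16,21,22]

Site scan:
  SqiV GACGC/4: at [46, 64, 86, 117, 138] ⇒ [50, 68, 90, 121, 142]
  CdoIII GTACTA/6: at [6, 58, 97, 122, 166, 174, 216] ⇒ [12, 64, 103, 128, 172, 180, 222]
  DwuIX TTAAA/4: at [24, 41, 104, 109, 128, 146, 184, 223] ⇒ [28, 45, 108, 113, 132, 150, 188, 227]
  IvoI AATGCA/2: at [0, 35, 91, 154, 160, 190, 199] ⇒ [2, 37, 93, 156, 162, 192, 201]

Pooled cuts: [2, 12, 28, 37, 45, 50, 64, 68, 90, 93, 103, 108, 113, 121, 128, 132, 142, 150, 156, 162, 172, 180, 188, 192, 201, 222, 227]

Fragments:
  [0,2): 2 bp
  [2,12): 10 bp
  [12,28): 16 bp
  [28,37): 9 bp
  [37,45): 8 bp
  [45,50): 5 bp
  [50,64): 14 bp
  [64,68): 4 bp
  [68,90): 22 bp
  [90,93): 3 bp
  [93,103): 10 bp
  [103,108): 5 bp
  [108,113): 5 bp
  [113,121): 8 bp
  [121,128): 7 bp
  [128,132): 4 bp
  [132,142): 10 bp
  [142,150): 8 bp
  [150,156): 6 bp
  [156,162): 6 bp
  [162,172): 10 bp
  [172,180): 8 bp
  [180,188): 8 bp
  [188,192): 4 bp
  [192,201): 9 bp
  [201,222): 21 bp
  [222,227): 5 bp
  [227,230): 3 bp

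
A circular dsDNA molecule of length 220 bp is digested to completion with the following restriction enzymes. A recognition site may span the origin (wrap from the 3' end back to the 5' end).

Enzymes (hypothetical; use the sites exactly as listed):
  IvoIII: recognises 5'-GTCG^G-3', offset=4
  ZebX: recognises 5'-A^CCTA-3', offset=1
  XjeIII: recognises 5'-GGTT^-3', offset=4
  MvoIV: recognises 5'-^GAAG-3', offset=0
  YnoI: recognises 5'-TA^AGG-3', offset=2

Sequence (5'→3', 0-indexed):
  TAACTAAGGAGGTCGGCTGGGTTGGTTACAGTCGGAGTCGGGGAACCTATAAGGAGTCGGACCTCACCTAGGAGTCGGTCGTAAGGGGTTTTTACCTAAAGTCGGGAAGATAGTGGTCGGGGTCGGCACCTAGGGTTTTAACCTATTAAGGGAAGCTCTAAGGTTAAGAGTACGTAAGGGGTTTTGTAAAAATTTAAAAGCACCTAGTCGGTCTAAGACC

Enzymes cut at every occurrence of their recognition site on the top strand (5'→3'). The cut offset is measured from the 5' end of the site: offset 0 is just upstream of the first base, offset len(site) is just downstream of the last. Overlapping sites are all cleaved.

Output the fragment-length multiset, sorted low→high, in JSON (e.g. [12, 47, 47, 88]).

Scan for sites:
  IvoIII GTCGG/4: at [11, 30, 36, 55, 73, 100, 115, 121, 206] ⇒ [15, 34, 40, 59, 77, 104, 119, 125, 210]
  ZebX ACCTA/1: at [44, 65, 93, 127, 140, 201, 217] ⇒ [45, 66, 94, 128, 141, 202, 218]
  XjeIII GGTT/4: at [19, 23, 86, 133, 161, 179] ⇒ [23, 27, 90, 137, 165, 183]
  MvoIV GAAG/0: at [105, 151] ⇒ [105, 151]
  YnoI TAAGG/2: at [4, 49, 81, 146, 158, 174] ⇒ [6, 51, 83, 148, 160, 176]

Pooled cuts: [6, 15, 23, 27, 34, 40, 45, 51, 59, 66, 77, 83, 90, 94, 104, 105, 119, 125, 128, 137, 141, 148, 151, 160, 165, 176, 183, 202, 210, 218]

Fragments:
  6→15: 9 bp
  15→23: 8 bp
  23→27: 4 bp
  27→34: 7 bp
  34→40: 6 bp
  40→45: 5 bp
  45→51: 6 bp
  51→59: 8 bp
  59→66: 7 bp
  66→77: 11 bp
  77→83: 6 bp
  83→90: 7 bp
  90→94: 4 bp
  94→104: 10 bp
  104→105: 1 bp
  105→119: 14 bp
  119→125: 6 bp
  125→128: 3 bp
  128→137: 9 bp
  137→141: 4 bp
  141→148: 7 bp
  148→151: 3 bp
  151→160: 9 bp
  160→165: 5 bp
  165→176: 11 bp
  176→183: 7 bp
  183→202: 19 bp
  202→210: 8 bp
  210→218: 8 bp
  218→6 (wrap): 220-218+6 = 8 bp

[1,3,3,4,4,4,5,5,6,6,6,6,7,7,7,7,7,8,8,8,8,8,9,9,9,10,11,11,14,19]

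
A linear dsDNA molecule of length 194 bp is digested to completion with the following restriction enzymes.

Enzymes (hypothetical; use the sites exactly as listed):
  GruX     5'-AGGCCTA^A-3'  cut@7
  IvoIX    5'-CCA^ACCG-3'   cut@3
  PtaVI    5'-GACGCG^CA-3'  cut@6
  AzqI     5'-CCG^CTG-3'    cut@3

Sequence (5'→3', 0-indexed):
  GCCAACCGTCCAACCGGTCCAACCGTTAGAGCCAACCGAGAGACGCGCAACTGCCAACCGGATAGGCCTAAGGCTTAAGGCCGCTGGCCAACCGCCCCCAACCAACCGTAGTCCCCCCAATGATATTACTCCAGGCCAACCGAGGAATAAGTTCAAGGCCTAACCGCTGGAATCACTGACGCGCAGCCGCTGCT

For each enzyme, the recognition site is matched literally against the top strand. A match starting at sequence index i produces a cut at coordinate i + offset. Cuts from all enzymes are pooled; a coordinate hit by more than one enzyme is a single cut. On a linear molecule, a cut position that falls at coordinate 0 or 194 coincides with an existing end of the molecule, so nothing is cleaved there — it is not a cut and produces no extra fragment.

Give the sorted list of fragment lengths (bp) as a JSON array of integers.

Per-enzyme occurrences:
  GruX AGGCCTAA/7: at [63, 155] ⇒ [70, 162]
  IvoIX CCAACCG/3: at [1, 9, 18, 31, 53, 87, 101, 135] ⇒ [4, 12, 21, 34, 56, 90, 104, 138]
  PtaVI GACGCGCA/6: at [41, 177] ⇒ [47, 183]
  AzqI CCGCTG/3: at [80, 163, 186] ⇒ [83, 166, 189]

All cut coordinates (distinct, sorted): [4, 12, 21, 34, 47, 56, 70, 83, 90, 104, 138, 162, 166, 183, 189]

Fragment lengths:
  [0,4): 4 bp
  [4,12): 8 bp
  [12,21): 9 bp
  [21,34): 13 bp
  [34,47): 13 bp
  [47,56): 9 bp
  [56,70): 14 bp
  [70,83): 13 bp
  [83,90): 7 bp
  [90,104): 14 bp
  [104,138): 34 bp
  [138,162): 24 bp
  [162,166): 4 bp
  [166,183): 17 bp
  [183,189): 6 bp
  [189,194): 5 bp

[4,4,5,6,7,8,9,9,13,13,13,14,14,17,24,34]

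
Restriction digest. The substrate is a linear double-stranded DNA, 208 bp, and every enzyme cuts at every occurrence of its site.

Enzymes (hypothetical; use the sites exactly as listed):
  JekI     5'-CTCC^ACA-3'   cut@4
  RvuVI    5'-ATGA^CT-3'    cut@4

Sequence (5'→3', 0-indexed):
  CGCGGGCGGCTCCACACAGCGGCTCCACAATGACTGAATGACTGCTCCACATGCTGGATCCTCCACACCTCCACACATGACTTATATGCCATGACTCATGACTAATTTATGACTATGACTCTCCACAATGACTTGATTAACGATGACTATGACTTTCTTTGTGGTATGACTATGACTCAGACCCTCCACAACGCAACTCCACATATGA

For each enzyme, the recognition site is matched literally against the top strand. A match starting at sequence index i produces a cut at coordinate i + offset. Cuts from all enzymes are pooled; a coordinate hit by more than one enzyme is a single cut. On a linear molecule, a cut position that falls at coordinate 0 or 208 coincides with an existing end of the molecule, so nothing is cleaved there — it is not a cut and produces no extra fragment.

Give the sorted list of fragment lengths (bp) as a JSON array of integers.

[6,6,6,6,7,7,7,7,8,8,8,8,11,12,13,13,13,14,15,16,17]

Scan for sites:
  JekI CTCCACA/4: at [9, 22, 44, 60, 68, 120, 183, 196] ⇒ [13, 26, 48, 64, 72, 124, 187, 200]
  RvuVI ATGACT/4: at [29, 37, 76, 90, 97, 108, 114, 127, 142, 148, 165, 171] ⇒ [33, 41, 80, 94, 101, 112, 118, 131, 146, 152, 169, 175]

Pooled cuts: [13, 26, 33, 41, 48, 64, 72, 80, 94, 101, 112, 118, 124, 131, 146, 152, 169, 175, 187, 200]

Fragments:
  [0,13): 13 bp
  [13,26): 13 bp
  [26,33): 7 bp
  [33,41): 8 bp
  [41,48): 7 bp
  [48,64): 16 bp
  [64,72): 8 bp
  [72,80): 8 bp
  [80,94): 14 bp
  [94,101): 7 bp
  [101,112): 11 bp
  [112,118): 6 bp
  [118,124): 6 bp
  [124,131): 7 bp
  [131,146): 15 bp
  [146,152): 6 bp
  [152,169): 17 bp
  [169,175): 6 bp
  [175,187): 12 bp
  [187,200): 13 bp
  [200,208): 8 bp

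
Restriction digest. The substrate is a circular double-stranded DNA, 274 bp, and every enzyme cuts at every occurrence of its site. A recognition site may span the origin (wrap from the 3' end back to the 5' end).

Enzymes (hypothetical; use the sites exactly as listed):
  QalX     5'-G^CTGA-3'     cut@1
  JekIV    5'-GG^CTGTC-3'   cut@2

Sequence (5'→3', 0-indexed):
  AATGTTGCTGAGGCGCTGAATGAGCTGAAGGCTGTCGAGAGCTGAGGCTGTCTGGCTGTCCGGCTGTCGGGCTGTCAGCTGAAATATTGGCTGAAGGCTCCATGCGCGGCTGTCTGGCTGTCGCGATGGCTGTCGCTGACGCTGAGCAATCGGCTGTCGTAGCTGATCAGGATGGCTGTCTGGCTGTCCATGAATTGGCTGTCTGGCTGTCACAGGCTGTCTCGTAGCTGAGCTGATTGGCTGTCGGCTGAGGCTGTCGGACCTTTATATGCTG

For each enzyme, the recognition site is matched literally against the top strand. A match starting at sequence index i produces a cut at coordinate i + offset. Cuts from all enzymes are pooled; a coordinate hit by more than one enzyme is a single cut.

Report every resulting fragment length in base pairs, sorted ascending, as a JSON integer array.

[5,6,6,6,6,7,7,7,8,8,8,8,8,8,8,8,9,9,10,10,10,11,12,12,12,13,15,18,19]

Site scan:
  QalX (GCTGA, off=1): starts [6, 14, 23, 40, 77, 89, 134, 140, 161, 226, 231, 246, 270] → cuts [7, 15, 24, 41, 78, 90, 135, 141, 162, 227, 232, 247, 271]
  JekIV (GGCTGTC, off=2): starts [29, 45, 53, 61, 69, 107, 115, 127, 151, 173, 181, 196, 204, 214, 238, 251] → cuts [31, 47, 55, 63, 71, 109, 117, 129, 153, 175, 183, 198, 206, 216, 240, 253]

All cut coordinates (distinct, sorted): [7, 15, 24, 31, 41, 47, 55, 63, 71, 78, 90, 109, 117, 129, 135, 141, 153, 162, 175, 183, 198, 206, 216, 227, 232, 240, 247, 253, 271]

Fragments:
  7→15: 8 bp
  15→24: 9 bp
  24→31: 7 bp
  31→41: 10 bp
  41→47: 6 bp
  47→55: 8 bp
  55→63: 8 bp
  63→71: 8 bp
  71→78: 7 bp
  78→90: 12 bp
  90→109: 19 bp
  109→117: 8 bp
  117→129: 12 bp
  129→135: 6 bp
  135→141: 6 bp
  141→153: 12 bp
  153→162: 9 bp
  162→175: 13 bp
  175→183: 8 bp
  183→198: 15 bp
  198→206: 8 bp
  206→216: 10 bp
  216→227: 11 bp
  227→232: 5 bp
  232→240: 8 bp
  240→247: 7 bp
  247→253: 6 bp
  253→271: 18 bp
  271→7 (wrap): 274-271+7 = 10 bp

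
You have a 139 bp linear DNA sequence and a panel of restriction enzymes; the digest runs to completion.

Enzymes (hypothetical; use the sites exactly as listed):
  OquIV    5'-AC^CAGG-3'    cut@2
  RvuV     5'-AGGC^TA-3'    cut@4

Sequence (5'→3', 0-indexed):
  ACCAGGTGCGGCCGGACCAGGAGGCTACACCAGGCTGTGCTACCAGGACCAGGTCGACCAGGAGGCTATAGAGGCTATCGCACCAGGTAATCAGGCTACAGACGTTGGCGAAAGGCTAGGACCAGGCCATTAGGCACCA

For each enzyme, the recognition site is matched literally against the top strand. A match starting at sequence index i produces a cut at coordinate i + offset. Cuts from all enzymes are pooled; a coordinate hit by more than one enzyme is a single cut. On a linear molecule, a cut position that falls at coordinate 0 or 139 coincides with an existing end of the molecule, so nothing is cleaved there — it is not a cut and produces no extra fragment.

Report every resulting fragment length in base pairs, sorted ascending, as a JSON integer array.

[2,5,6,6,8,8,8,9,9,13,13,15,17,20]

Per-enzyme occurrences:
  OquIV (ACCAGG, off=2): starts [0, 15, 28, 41, 47, 56, 81, 120] → cuts [2, 17, 30, 43, 49, 58, 83, 122]
  RvuV (AGGCTA, off=4): starts [21, 62, 71, 92, 112] → cuts [25, 66, 75, 96, 116]

All cut coordinates (distinct, sorted): [2, 17, 25, 30, 43, 49, 58, 66, 75, 83, 96, 116, 122]

Fragments:
  [0,2): 2 bp
  [2,17): 15 bp
  [17,25): 8 bp
  [25,30): 5 bp
  [30,43): 13 bp
  [43,49): 6 bp
  [49,58): 9 bp
  [58,66): 8 bp
  [66,75): 9 bp
  [75,83): 8 bp
  [83,96): 13 bp
  [96,116): 20 bp
  [116,122): 6 bp
  [122,139): 17 bp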